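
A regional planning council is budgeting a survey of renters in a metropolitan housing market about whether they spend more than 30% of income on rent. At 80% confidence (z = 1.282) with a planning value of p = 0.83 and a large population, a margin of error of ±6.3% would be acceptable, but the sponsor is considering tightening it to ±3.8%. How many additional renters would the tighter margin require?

At ±6.3%: n = 1.282² × 0.1411 / 0.063² ≈ 58.43 → 59.
At ±3.8%: n = 1.282² × 0.1411 / 0.038² ≈ 160.60 → 161.
Additional respondents: 161 − 59 = 102.

102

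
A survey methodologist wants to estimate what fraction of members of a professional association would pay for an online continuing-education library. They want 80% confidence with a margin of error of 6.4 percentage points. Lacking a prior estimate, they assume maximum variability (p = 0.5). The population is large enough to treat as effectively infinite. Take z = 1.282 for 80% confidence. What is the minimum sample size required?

With p = 0.5, p(1−p) = 0.25.
n = z²·p(1−p)/E² = 1.282² × 0.2500 / 0.064² = 1.6435 × 0.2500 / 0.004096 ≈ 100.31.
Rounding up gives n = 101.

101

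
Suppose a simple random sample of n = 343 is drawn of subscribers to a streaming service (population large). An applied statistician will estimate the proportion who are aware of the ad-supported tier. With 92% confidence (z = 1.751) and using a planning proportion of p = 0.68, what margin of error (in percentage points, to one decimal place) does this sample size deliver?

4.4

SE(p̂) = √[p(1−p)/n] = √[0.2176/343] = 0.02519.
E = z × SE = 1.751 × 0.02519 = 0.04410, or 4.4 percentage points.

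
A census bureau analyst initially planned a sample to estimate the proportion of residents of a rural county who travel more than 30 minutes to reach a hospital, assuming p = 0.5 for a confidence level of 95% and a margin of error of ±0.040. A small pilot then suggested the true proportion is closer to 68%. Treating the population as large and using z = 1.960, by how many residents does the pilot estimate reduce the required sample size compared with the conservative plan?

78

Conservative (p = 0.5): n = 1.960² × 0.25 / 0.040² ≈ 600.25 → 601.
Using p = 0.68: p(1−p) = 0.2176, so n = 1.960² × 0.2176 / 0.040² ≈ 522.46 → 523.
Reduction: 601 − 523 = 78.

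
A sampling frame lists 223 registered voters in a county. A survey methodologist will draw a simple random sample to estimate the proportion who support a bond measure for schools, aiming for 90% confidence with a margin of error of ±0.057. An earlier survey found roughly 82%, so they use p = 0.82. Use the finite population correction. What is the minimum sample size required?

80

For 90% confidence, z = 1.64.
Unadjusted: n₀ = 1.64² × 0.82 × 0.18 / 0.057² ≈ 122.19, so n₀ = 123.
Finite population correction with N = 223: n = n₀ / (1 + (n₀−1)/N) = 123 / (1 + 122/223) = 123 / 1.5471 ≈ 79.50.
Rounding up, n = 80.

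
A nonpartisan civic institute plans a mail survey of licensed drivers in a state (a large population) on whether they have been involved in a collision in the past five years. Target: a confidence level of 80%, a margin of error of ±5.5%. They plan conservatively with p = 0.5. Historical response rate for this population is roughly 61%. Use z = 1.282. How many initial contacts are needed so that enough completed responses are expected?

223

Completed interviews needed: n₀ = 1.282² × 0.2500 / 0.055² ≈ 135.83 → 136.
At a 61% response rate, contacts needed = 136 / 0.61 ≈ 222.95 → 223.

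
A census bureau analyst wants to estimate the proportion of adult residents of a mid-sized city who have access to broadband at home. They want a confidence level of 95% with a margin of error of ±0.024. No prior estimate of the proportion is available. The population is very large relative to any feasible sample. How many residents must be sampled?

For 95% confidence, z = 1.96.
With no prior estimate, use p = 0.5, giving p(1−p) = 0.25.
n = z²·p(1−p)/E² = 1.96² × 0.2500 / 0.024² = 3.8416 × 0.2500 / 0.000576 ≈ 1667.36.
Rounding up gives n = 1668.

1668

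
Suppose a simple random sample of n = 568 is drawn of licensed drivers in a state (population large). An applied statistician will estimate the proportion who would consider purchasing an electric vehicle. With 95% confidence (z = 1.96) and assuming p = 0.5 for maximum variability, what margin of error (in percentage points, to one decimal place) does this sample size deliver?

SE(p̂) = √[p(1−p)/n] = √[0.2500/568] = 0.02098.
E = z × SE = 1.96 × 0.02098 = 0.04112, or 4.1 percentage points.

4.1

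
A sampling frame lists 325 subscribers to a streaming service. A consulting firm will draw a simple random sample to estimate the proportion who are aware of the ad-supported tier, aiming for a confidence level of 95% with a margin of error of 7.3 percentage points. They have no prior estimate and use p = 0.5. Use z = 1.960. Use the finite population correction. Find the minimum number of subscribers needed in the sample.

117

Unadjusted: n₀ = 1.960² × 0.50 × 0.50 / 0.073² ≈ 180.22, so n₀ = 181.
Finite population correction with N = 325: n = n₀ / (1 + (n₀−1)/N) = 181 / (1 + 180/325) = 181 / 1.5538 ≈ 116.49.
Rounding up, n = 117.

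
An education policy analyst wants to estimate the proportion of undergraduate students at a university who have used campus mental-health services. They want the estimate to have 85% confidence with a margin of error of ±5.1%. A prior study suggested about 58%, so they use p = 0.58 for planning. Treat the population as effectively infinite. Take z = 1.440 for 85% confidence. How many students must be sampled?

195

With p = 0.58, p(1−p) = 0.2436.
n = z²·p(1−p)/E² = 1.440² × 0.2436 / 0.051² = 2.0736 × 0.2436 / 0.002601 ≈ 194.21.
Rounding up gives n = 195.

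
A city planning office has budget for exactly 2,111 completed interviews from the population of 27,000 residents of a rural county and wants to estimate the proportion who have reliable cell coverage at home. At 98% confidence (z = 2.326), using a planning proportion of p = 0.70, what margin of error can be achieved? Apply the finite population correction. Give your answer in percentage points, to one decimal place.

2.2

Finite-population factor: (N−n)/(N−1) = (27000−2111)/(27000−1) = 0.9218.
SE(p̂) = √[p(1−p)/n · (N−n)/(N−1)] = √[0.2100/2111 × 0.9218] = 0.00958.
E = z × SE = 2.326 × 0.00958 = 0.02227 ≈ 2.2 percentage points.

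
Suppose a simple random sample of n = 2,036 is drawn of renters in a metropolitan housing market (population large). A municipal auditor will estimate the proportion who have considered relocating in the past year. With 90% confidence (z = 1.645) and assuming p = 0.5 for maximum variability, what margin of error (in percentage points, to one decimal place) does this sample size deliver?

1.8

SE(p̂) = √[p(1−p)/n] = √[0.2500/2036] = 0.01108.
E = z × SE = 1.645 × 0.01108 = 0.01823, or 1.8 percentage points.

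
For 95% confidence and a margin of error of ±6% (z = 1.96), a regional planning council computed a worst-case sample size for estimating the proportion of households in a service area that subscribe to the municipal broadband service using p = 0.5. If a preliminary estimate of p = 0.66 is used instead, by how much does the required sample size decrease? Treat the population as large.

Conservative (p = 0.5): n = 1.96² × 0.25 / 0.060² ≈ 266.78 → 267.
Using p = 0.66: p(1−p) = 0.2244, so n = 1.96² × 0.2244 / 0.060² ≈ 239.46 → 240.
Reduction: 267 − 240 = 27.

27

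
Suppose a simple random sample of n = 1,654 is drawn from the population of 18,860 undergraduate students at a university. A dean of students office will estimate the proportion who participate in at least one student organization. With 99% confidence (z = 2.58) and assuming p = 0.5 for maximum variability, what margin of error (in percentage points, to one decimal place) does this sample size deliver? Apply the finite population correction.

Finite-population factor: (N−n)/(N−1) = (18860−1654)/(18860−1) = 0.9123.
SE(p̂) = √[p(1−p)/n · (N−n)/(N−1)] = √[0.2500/1654 × 0.9123] = 0.01174.
E = z × SE = 2.58 × 0.01174 = 0.03030 ≈ 3.0 percentage points.

3.0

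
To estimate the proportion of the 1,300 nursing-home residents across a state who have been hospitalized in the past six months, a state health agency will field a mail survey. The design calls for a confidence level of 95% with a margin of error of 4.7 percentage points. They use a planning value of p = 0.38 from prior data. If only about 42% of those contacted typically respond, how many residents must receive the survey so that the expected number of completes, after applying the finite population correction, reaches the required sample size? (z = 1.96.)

743

Completed interviews needed (unadjusted): n₀ = 1.96² × 0.2356 / 0.047² ≈ 409.72 → 410.
FPC for N = 1,300: n = 410 / (1 + 409/1300) = 410 / 1.3146 ≈ 311.88 → 312.
At a 42% response rate, contacts needed = 312 / 0.42 ≈ 742.86 → 743.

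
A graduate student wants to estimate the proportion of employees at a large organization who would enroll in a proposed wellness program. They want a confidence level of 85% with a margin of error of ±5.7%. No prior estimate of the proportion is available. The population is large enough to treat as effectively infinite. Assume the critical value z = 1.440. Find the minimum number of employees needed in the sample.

160

With no prior estimate, use p = 0.5, giving p(1−p) = 0.25.
n = z²·p(1−p)/E² = 1.440² × 0.2500 / 0.057² = 2.0736 × 0.2500 / 0.003249 ≈ 159.56.
Rounding up gives n = 160.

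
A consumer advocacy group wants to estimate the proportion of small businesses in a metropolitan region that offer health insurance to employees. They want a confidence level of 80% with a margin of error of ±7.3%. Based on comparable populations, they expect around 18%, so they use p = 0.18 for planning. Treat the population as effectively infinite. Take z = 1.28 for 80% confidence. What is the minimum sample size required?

With p = 0.18, p(1−p) = 0.1476.
n = z²·p(1−p)/E² = 1.28² × 0.1476 / 0.073² = 1.6384 × 0.1476 / 0.005329 ≈ 45.38.
Rounding up gives n = 46.

46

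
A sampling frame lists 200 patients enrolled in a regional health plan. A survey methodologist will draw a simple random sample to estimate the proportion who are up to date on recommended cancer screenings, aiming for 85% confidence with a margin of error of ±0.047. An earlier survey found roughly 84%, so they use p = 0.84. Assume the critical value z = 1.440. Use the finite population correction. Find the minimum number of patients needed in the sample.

Unadjusted: n₀ = 1.440² × 0.84 × 0.16 / 0.047² ≈ 126.16, so n₀ = 127.
Finite population correction with N = 200: n = n₀ / (1 + (n₀−1)/N) = 127 / (1 + 126/200) = 127 / 1.6300 ≈ 77.91.
Rounding up, n = 78.

78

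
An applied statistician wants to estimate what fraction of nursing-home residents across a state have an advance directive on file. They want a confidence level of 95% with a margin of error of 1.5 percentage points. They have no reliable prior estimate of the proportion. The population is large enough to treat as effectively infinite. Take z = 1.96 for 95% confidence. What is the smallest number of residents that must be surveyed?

4269

With no prior estimate, use p = 0.5, giving p(1−p) = 0.25.
n = z²·p(1−p)/E² = 1.96² × 0.2500 / 0.015² = 3.8416 × 0.2500 / 0.000225 ≈ 4268.44.
Rounding up gives n = 4269.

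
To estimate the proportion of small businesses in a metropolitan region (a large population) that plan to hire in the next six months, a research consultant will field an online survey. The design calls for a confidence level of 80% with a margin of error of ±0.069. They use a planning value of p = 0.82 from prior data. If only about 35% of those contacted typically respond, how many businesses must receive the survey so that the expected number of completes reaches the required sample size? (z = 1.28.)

Completed interviews needed: n₀ = 1.28² × 0.1476 / 0.069² ≈ 50.79 → 51.
At a 35% response rate, contacts needed = 51 / 0.35 ≈ 145.71 → 146.

146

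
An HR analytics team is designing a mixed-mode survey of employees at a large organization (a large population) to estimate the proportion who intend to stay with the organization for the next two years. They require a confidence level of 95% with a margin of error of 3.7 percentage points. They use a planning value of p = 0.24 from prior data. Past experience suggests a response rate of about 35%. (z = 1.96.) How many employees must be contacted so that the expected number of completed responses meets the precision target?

1463

Completed interviews needed: n₀ = 1.96² × 0.1824 / 0.037² ≈ 511.84 → 512.
At a 35% response rate, contacts needed = 512 / 0.35 ≈ 1462.86 → 1463.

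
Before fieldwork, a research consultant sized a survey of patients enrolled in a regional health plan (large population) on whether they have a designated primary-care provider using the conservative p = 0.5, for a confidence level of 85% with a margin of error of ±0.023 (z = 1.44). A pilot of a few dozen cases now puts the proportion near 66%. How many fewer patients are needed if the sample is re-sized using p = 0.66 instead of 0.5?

100

Conservative (p = 0.5): n = 1.44² × 0.25 / 0.023² ≈ 979.96 → 980.
Using p = 0.66: p(1−p) = 0.2244, so n = 1.44² × 0.2244 / 0.023² ≈ 879.61 → 880.
Reduction: 980 − 880 = 100.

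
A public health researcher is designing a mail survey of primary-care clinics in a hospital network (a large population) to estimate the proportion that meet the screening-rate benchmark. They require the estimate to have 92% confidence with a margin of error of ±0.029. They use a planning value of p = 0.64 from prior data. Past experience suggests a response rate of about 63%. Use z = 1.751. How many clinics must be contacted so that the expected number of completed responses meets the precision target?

1334

Completed interviews needed: n₀ = 1.751² × 0.2304 / 0.029² ≈ 839.96 → 840.
At a 63% response rate, contacts needed = 840 / 0.63 ≈ 1333.33 → 1334.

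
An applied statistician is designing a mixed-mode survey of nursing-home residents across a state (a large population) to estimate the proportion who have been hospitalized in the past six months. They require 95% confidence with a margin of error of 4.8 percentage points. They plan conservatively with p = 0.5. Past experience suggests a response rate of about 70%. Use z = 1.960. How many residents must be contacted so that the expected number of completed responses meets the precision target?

Completed interviews needed: n₀ = 1.960² × 0.2500 / 0.048² ≈ 416.84 → 417.
At a 70% response rate, contacts needed = 417 / 0.70 ≈ 595.71 → 596.

596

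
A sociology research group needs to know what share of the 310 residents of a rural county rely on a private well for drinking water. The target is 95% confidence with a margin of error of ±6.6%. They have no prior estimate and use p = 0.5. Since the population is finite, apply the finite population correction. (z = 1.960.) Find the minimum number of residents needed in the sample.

Unadjusted: n₀ = 1.960² × 0.50 × 0.50 / 0.066² ≈ 220.48, so n₀ = 221.
Finite population correction with N = 310: n = n₀ / (1 + (n₀−1)/N) = 221 / (1 + 220/310) = 221 / 1.7097 ≈ 129.26.
Rounding up, n = 130.

130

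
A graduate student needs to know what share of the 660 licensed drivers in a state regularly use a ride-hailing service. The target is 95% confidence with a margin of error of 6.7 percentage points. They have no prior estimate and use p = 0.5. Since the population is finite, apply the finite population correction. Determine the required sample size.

162

For 95% confidence, z = 1.960.
Unadjusted: n₀ = 1.960² × 0.50 × 0.50 / 0.067² ≈ 213.95, so n₀ = 214.
Finite population correction with N = 660: n = n₀ / (1 + (n₀−1)/N) = 214 / (1 + 213/660) = 214 / 1.3227 ≈ 161.79.
Rounding up, n = 162.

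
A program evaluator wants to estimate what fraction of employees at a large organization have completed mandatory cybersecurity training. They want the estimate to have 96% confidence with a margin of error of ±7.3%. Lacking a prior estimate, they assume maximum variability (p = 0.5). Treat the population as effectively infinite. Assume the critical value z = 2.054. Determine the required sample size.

With p = 0.5, p(1−p) = 0.25.
n = z²·p(1−p)/E² = 2.054² × 0.2500 / 0.073² = 4.2189 × 0.2500 / 0.005329 ≈ 197.92.
Rounding up gives n = 198.

198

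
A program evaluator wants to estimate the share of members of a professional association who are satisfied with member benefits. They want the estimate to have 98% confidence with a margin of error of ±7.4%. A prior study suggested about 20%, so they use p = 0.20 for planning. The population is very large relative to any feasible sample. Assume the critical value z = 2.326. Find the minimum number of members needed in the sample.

With p = 0.20, p(1−p) = 0.1600.
n = z²·p(1−p)/E² = 2.326² × 0.1600 / 0.074² = 5.4103 × 0.1600 / 0.005476 ≈ 158.08.
Rounding up gives n = 159.

159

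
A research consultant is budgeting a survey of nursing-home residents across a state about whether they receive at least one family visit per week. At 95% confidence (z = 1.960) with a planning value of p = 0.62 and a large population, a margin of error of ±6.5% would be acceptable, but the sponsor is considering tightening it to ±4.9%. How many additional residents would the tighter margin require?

162

At ±6.5%: n = 1.960² × 0.2356 / 0.065² ≈ 214.22 → 215.
At ±4.9%: n = 1.960² × 0.2356 / 0.049² ≈ 376.96 → 377.
Additional respondents: 377 − 215 = 162.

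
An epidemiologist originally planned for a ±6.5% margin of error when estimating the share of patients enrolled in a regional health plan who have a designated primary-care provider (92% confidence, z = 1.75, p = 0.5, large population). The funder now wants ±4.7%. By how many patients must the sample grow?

165

At ±6.5%: n = 1.75² × 0.2500 / 0.065² ≈ 181.21 → 182.
At ±4.7%: n = 1.75² × 0.2500 / 0.047² ≈ 346.59 → 347.
Additional respondents: 347 − 182 = 165.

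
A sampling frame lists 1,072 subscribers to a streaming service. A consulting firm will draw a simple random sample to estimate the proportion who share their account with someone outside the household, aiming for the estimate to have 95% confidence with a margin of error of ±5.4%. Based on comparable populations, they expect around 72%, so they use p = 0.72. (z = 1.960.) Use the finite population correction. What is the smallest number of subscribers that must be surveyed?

214

Unadjusted: n₀ = 1.960² × 0.72 × 0.28 / 0.054² ≈ 265.59, so n₀ = 266.
Finite population correction with N = 1,072: n = n₀ / (1 + (n₀−1)/N) = 266 / (1 + 265/1072) = 266 / 1.2472 ≈ 213.28.
Rounding up, n = 214.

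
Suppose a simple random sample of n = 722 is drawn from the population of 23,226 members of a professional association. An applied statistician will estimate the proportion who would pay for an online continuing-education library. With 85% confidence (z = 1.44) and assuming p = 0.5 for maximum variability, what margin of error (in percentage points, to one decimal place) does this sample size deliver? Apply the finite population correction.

Finite-population factor: (N−n)/(N−1) = (23226−722)/(23226−1) = 0.9690.
SE(p̂) = √[p(1−p)/n · (N−n)/(N−1)] = √[0.2500/722 × 0.9690] = 0.01832.
E = z × SE = 1.44 × 0.01832 = 0.02638 ≈ 2.6 percentage points.

2.6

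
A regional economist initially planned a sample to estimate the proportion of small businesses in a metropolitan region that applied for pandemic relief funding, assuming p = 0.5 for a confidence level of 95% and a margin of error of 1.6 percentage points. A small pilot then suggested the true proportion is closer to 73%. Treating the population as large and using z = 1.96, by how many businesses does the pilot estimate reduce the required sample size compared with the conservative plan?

Conservative (p = 0.5): n = 1.96² × 0.25 / 0.016² ≈ 3751.56 → 3752.
Using p = 0.73: p(1−p) = 0.1971, so n = 1.96² × 0.1971 / 0.016² ≈ 2957.73 → 2958.
Reduction: 3752 − 2958 = 794.

794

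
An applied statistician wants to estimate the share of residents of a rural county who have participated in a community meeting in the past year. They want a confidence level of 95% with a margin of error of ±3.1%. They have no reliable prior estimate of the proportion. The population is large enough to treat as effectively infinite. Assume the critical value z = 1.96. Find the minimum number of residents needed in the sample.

1000

With no prior estimate, use p = 0.5, giving p(1−p) = 0.25.
n = z²·p(1−p)/E² = 1.96² × 0.2500 / 0.031² = 3.8416 × 0.2500 / 0.000961 ≈ 999.38.
Rounding up gives n = 1000.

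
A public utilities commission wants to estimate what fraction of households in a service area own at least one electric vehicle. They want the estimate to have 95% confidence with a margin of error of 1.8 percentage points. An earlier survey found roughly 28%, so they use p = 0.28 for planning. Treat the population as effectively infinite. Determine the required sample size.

For 95% confidence, z = 1.960.
With p = 0.28, p(1−p) = 0.2016.
n = z²·p(1−p)/E² = 1.960² × 0.2016 / 0.018² = 3.8416 × 0.2016 / 0.000324 ≈ 2390.33.
Rounding up gives n = 2391.

2391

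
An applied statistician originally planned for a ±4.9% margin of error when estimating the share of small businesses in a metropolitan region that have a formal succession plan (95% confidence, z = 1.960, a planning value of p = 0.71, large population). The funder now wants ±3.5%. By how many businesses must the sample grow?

316

At ±4.9%: n = 1.960² × 0.2059 / 0.049² ≈ 329.44 → 330.
At ±3.5%: n = 1.960² × 0.2059 / 0.035² ≈ 645.70 → 646.
Additional respondents: 646 − 330 = 316.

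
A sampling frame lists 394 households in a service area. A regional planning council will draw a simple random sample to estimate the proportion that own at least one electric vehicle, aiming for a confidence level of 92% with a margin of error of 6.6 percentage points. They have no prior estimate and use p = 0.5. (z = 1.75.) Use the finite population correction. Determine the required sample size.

Unadjusted: n₀ = 1.75² × 0.50 × 0.50 / 0.066² ≈ 175.76, so n₀ = 176.
Finite population correction with N = 394: n = n₀ / (1 + (n₀−1)/N) = 176 / (1 + 175/394) = 176 / 1.4442 ≈ 121.87.
Rounding up, n = 122.

122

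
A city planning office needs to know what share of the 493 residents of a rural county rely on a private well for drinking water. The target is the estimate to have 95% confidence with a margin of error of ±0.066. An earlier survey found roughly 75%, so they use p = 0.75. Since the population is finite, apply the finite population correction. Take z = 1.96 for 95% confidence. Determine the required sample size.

125

Unadjusted: n₀ = 1.96² × 0.75 × 0.25 / 0.066² ≈ 165.36, so n₀ = 166.
Finite population correction with N = 493: n = n₀ / (1 + (n₀−1)/N) = 166 / (1 + 165/493) = 166 / 1.3347 ≈ 124.37.
Rounding up, n = 125.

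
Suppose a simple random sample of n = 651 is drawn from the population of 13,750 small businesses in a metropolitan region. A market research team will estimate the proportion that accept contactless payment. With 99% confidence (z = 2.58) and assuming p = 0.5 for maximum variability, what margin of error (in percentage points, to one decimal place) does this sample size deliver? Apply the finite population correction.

Finite-population factor: (N−n)/(N−1) = (13750−651)/(13750−1) = 0.9527.
SE(p̂) = √[p(1−p)/n · (N−n)/(N−1)] = √[0.2500/651 × 0.9527] = 0.01913.
E = z × SE = 2.58 × 0.01913 = 0.04935 ≈ 4.9 percentage points.

4.9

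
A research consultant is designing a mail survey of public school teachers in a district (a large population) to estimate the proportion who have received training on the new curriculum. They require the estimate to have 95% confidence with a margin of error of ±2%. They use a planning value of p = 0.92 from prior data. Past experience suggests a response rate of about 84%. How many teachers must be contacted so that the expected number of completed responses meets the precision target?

For 95% confidence, z = 1.960.
Completed interviews needed: n₀ = 1.960² × 0.0736 / 0.020² ≈ 706.85 → 707.
At an 84% response rate, contacts needed = 707 / 0.84 ≈ 841.67 → 842.

842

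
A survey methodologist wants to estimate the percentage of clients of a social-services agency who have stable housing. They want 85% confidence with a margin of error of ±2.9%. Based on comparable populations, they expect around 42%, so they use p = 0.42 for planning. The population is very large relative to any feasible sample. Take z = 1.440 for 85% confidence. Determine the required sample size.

601

With p = 0.42, p(1−p) = 0.2436.
n = z²·p(1−p)/E² = 1.440² × 0.2436 / 0.029² = 2.0736 × 0.2436 / 0.000841 ≈ 600.63.
Rounding up gives n = 601.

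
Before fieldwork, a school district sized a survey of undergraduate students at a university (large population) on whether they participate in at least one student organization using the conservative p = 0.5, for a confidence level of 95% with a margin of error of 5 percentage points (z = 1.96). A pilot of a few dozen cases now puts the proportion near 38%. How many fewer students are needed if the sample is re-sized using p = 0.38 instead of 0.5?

22

Conservative (p = 0.5): n = 1.96² × 0.25 / 0.050² ≈ 384.16 → 385.
Using p = 0.38: p(1−p) = 0.2356, so n = 1.96² × 0.2356 / 0.050² ≈ 362.03 → 363.
Reduction: 385 − 363 = 22.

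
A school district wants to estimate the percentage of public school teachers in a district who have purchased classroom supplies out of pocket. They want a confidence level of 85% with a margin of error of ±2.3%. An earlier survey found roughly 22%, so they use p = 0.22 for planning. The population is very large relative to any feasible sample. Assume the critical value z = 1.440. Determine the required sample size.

With p = 0.22, p(1−p) = 0.1716.
n = z²·p(1−p)/E² = 1.440² × 0.1716 / 0.023² = 2.0736 × 0.1716 / 0.000529 ≈ 672.65.
Rounding up gives n = 673.

673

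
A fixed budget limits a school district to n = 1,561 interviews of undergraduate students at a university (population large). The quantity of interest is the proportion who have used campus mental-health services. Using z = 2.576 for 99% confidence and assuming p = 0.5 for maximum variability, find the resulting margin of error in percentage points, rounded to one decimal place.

SE(p̂) = √[p(1−p)/n] = √[0.2500/1561] = 0.01266.
E = z × SE = 2.576 × 0.01266 = 0.03260, or 3.3 percentage points.

3.3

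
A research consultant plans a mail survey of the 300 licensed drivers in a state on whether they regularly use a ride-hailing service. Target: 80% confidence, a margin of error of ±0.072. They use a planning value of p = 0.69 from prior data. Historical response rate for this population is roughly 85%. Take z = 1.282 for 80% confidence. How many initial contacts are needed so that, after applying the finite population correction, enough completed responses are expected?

Completed interviews needed (unadjusted): n₀ = 1.282² × 0.2139 / 0.072² ≈ 67.81 → 68.
FPC for N = 300: n = 68 / (1 + 67/300) = 68 / 1.2233 ≈ 55.59 → 56.
At an 85% response rate, contacts needed = 56 / 0.85 ≈ 65.88 → 66.

66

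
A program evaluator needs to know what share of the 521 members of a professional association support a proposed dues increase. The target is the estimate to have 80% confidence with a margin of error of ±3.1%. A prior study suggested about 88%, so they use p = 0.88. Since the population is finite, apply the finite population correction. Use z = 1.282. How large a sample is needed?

Unadjusted: n₀ = 1.282² × 0.88 × 0.12 / 0.031² ≈ 180.60, so n₀ = 181.
Finite population correction with N = 521: n = n₀ / (1 + (n₀−1)/N) = 181 / (1 + 180/521) = 181 / 1.3455 ≈ 134.52.
Rounding up, n = 135.

135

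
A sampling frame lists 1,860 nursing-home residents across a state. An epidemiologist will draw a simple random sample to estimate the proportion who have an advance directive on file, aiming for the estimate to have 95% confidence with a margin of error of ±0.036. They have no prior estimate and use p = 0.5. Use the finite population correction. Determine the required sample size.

531

For 95% confidence, z = 1.96.
Unadjusted: n₀ = 1.96² × 0.50 × 0.50 / 0.036² ≈ 741.05, so n₀ = 742.
Finite population correction with N = 1,860: n = n₀ / (1 + (n₀−1)/N) = 742 / (1 + 741/1860) = 742 / 1.3984 ≈ 530.61.
Rounding up, n = 531.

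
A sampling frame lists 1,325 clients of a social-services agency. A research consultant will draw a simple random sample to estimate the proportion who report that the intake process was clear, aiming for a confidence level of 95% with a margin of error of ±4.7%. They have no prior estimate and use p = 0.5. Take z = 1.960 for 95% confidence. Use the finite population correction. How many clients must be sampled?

328

Unadjusted: n₀ = 1.960² × 0.50 × 0.50 / 0.047² ≈ 434.77, so n₀ = 435.
Finite population correction with N = 1,325: n = n₀ / (1 + (n₀−1)/N) = 435 / (1 + 434/1325) = 435 / 1.3275 ≈ 327.67.
Rounding up, n = 328.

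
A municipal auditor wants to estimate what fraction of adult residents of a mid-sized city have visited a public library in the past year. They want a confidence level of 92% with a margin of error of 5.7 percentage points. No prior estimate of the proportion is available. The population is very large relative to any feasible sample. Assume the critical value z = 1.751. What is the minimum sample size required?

236

With no prior estimate, use p = 0.5, giving p(1−p) = 0.25.
n = z²·p(1−p)/E² = 1.751² × 0.2500 / 0.057² = 3.0660 × 0.2500 / 0.003249 ≈ 235.92.
Rounding up gives n = 236.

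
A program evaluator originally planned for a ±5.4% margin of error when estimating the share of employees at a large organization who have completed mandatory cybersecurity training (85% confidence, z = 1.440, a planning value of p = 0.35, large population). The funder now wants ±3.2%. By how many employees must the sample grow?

At ±5.4%: n = 1.440² × 0.2275 / 0.054² ≈ 161.78 → 162.
At ±3.2%: n = 1.440² × 0.2275 / 0.032² ≈ 460.69 → 461.
Additional respondents: 461 − 162 = 299.

299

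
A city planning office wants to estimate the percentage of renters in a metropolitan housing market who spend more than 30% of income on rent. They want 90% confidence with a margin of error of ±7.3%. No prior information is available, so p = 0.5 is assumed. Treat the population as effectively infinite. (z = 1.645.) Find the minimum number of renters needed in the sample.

With p = 0.5, p(1−p) = 0.25.
n = z²·p(1−p)/E² = 1.645² × 0.2500 / 0.073² = 2.7060 × 0.2500 / 0.005329 ≈ 126.95.
Rounding up gives n = 127.

127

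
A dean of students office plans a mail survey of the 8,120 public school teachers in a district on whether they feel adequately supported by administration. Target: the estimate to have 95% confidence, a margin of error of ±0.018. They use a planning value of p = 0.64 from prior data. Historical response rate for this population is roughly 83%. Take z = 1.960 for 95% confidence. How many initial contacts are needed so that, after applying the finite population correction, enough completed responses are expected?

Completed interviews needed (unadjusted): n₀ = 1.960² × 0.2304 / 0.018² ≈ 2731.80 → 2732.
FPC for N = 8,120: n = 2732 / (1 + 2731/8120) = 2732 / 1.3363 ≈ 2044.41 → 2045.
At an 83% response rate, contacts needed = 2045 / 0.83 ≈ 2463.86 → 2464.

2464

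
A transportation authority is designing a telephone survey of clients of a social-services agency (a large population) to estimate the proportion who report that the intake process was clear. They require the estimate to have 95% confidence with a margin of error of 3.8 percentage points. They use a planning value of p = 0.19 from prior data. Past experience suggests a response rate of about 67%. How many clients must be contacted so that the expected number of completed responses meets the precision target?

For 95% confidence, z = 1.96.
Completed interviews needed: n₀ = 1.96² × 0.1539 / 0.038² ≈ 409.43 → 410.
At a 67% response rate, contacts needed = 410 / 0.67 ≈ 611.94 → 612.

612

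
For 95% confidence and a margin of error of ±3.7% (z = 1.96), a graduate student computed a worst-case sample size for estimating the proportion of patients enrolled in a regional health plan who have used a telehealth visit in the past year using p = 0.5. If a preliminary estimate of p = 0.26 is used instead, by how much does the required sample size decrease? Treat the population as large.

Conservative (p = 0.5): n = 1.96² × 0.25 / 0.037² ≈ 701.53 → 702.
Using p = 0.26: p(1−p) = 0.1924, so n = 1.96² × 0.1924 / 0.037² ≈ 539.90 → 540.
Reduction: 702 − 540 = 162.

162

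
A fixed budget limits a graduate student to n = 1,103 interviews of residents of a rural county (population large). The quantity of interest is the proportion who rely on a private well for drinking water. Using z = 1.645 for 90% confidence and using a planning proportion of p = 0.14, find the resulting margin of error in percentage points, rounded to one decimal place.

1.7

SE(p̂) = √[p(1−p)/n] = √[0.1204/1103] = 0.01045.
E = z × SE = 1.645 × 0.01045 = 0.01719, or 1.7 percentage points.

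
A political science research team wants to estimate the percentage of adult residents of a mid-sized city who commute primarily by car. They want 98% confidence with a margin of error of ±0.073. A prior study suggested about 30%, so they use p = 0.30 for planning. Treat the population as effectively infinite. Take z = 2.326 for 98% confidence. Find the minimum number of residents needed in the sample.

With p = 0.30, p(1−p) = 0.2100.
n = z²·p(1−p)/E² = 2.326² × 0.2100 / 0.073² = 5.4103 × 0.2100 / 0.005329 ≈ 213.20.
Rounding up gives n = 214.

214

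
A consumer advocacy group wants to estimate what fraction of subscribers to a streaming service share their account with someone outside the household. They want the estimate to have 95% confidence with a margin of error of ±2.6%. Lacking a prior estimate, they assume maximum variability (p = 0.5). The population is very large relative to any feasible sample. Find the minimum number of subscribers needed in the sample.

For 95% confidence, z = 1.96.
With p = 0.5, p(1−p) = 0.25.
n = z²·p(1−p)/E² = 1.96² × 0.2500 / 0.026² = 3.8416 × 0.2500 / 0.000676 ≈ 1420.71.
Rounding up gives n = 1421.

1421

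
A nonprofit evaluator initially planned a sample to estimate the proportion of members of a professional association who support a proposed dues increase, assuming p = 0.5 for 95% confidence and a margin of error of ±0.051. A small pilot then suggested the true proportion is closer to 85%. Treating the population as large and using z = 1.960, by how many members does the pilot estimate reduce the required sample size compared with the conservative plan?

Conservative (p = 0.5): n = 1.960² × 0.25 / 0.051² ≈ 369.24 → 370.
Using p = 0.85: p(1−p) = 0.1275, so n = 1.960² × 0.1275 / 0.051² ≈ 188.31 → 189.
Reduction: 370 − 189 = 181.

181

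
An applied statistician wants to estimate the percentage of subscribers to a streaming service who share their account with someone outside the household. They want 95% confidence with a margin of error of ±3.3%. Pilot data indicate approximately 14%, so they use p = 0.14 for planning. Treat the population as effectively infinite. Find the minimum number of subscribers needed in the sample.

For 95% confidence, z = 1.960.
With p = 0.14, p(1−p) = 0.1204.
n = z²·p(1−p)/E² = 1.960² × 0.1204 / 0.033² = 3.8416 × 0.1204 / 0.001089 ≈ 424.73.
Rounding up gives n = 425.

425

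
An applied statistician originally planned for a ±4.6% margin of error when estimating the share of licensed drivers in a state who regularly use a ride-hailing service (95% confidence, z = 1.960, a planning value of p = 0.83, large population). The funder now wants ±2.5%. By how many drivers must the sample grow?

611

At ±4.6%: n = 1.960² × 0.1411 / 0.046² ≈ 256.17 → 257.
At ±2.5%: n = 1.960² × 0.1411 / 0.025² ≈ 867.28 → 868.
Additional respondents: 868 − 257 = 611.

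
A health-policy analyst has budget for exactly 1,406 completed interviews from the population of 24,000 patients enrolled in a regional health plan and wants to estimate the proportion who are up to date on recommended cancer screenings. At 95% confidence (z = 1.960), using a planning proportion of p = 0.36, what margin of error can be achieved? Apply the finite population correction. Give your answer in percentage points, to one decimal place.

2.4

Finite-population factor: (N−n)/(N−1) = (24000−1406)/(24000−1) = 0.9415.
SE(p̂) = √[p(1−p)/n · (N−n)/(N−1)] = √[0.2304/1406 × 0.9415] = 0.01242.
E = z × SE = 1.960 × 0.01242 = 0.02434 ≈ 2.4 percentage points.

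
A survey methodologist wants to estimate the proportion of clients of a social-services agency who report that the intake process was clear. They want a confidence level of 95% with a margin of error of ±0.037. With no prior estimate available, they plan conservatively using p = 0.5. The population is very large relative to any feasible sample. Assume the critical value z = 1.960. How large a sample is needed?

With p = 0.5, p(1−p) = 0.25.
n = z²·p(1−p)/E² = 1.960² × 0.2500 / 0.037² = 3.8416 × 0.2500 / 0.001369 ≈ 701.53.
Rounding up gives n = 702.

702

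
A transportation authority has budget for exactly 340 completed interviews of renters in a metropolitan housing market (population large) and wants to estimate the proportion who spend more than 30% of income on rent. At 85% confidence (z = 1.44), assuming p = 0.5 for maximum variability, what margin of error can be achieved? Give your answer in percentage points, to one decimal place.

SE(p̂) = √[p(1−p)/n] = √[0.2500/340] = 0.02712.
E = z × SE = 1.44 × 0.02712 = 0.03905, or 3.9 percentage points.

3.9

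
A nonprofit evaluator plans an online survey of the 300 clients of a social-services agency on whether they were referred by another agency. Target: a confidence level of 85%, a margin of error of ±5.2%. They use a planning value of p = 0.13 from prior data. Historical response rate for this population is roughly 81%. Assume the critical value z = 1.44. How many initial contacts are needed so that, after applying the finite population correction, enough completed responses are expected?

Completed interviews needed (unadjusted): n₀ = 1.44² × 0.1131 / 0.052² ≈ 86.73 → 87.
FPC for N = 300: n = 87 / (1 + 86/300) = 87 / 1.2867 ≈ 67.62 → 68.
At an 81% response rate, contacts needed = 68 / 0.81 ≈ 83.95 → 84.

84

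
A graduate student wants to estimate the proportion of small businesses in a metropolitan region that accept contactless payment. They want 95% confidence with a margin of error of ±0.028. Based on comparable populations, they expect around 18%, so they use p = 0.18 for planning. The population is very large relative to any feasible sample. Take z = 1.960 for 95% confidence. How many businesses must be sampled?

724

With p = 0.18, p(1−p) = 0.1476.
n = z²·p(1−p)/E² = 1.960² × 0.1476 / 0.028² = 3.8416 × 0.1476 / 0.000784 ≈ 723.24.
Rounding up gives n = 724.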